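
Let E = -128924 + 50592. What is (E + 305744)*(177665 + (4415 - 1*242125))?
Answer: -13654953540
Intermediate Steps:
E = -78332
(E + 305744)*(177665 + (4415 - 1*242125)) = (-78332 + 305744)*(177665 + (4415 - 1*242125)) = 227412*(177665 + (4415 - 242125)) = 227412*(177665 - 237710) = 227412*(-60045) = -13654953540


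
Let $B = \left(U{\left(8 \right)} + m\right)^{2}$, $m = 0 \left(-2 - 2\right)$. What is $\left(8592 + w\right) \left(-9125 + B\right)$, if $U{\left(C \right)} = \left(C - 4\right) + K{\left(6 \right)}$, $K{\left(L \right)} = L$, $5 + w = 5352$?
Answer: $-125799475$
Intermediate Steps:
$w = 5347$ ($w = -5 + 5352 = 5347$)
$U{\left(C \right)} = 2 + C$ ($U{\left(C \right)} = \left(C - 4\right) + 6 = \left(-4 + C\right) + 6 = 2 + C$)
$m = 0$ ($m = 0 \left(-4\right) = 0$)
$B = 100$ ($B = \left(\left(2 + 8\right) + 0\right)^{2} = \left(10 + 0\right)^{2} = 10^{2} = 100$)
$\left(8592 + w\right) \left(-9125 + B\right) = \left(8592 + 5347\right) \left(-9125 + 100\right) = 13939 \left(-9025\right) = -125799475$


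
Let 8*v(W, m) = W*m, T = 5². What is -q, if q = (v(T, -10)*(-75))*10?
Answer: -46875/2 ≈ -23438.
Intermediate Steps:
T = 25
v(W, m) = W*m/8 (v(W, m) = (W*m)/8 = W*m/8)
q = 46875/2 (q = (((⅛)*25*(-10))*(-75))*10 = -125/4*(-75)*10 = (9375/4)*10 = 46875/2 ≈ 23438.)
-q = -1*46875/2 = -46875/2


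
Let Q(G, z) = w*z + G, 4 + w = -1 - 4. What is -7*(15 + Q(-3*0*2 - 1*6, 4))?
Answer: 189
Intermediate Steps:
w = -9 (w = -4 + (-1 - 4) = -4 - 5 = -9)
Q(G, z) = G - 9*z (Q(G, z) = -9*z + G = G - 9*z)
-7*(15 + Q(-3*0*2 - 1*6, 4)) = -7*(15 + ((-3*0*2 - 1*6) - 9*4)) = -7*(15 + ((0*2 - 6) - 36)) = -7*(15 + ((0 - 6) - 36)) = -7*(15 + (-6 - 36)) = -7*(15 - 42) = -7*(-27) = 189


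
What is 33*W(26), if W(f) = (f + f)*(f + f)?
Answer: 89232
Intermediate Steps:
W(f) = 4*f² (W(f) = (2*f)*(2*f) = 4*f²)
33*W(26) = 33*(4*26²) = 33*(4*676) = 33*2704 = 89232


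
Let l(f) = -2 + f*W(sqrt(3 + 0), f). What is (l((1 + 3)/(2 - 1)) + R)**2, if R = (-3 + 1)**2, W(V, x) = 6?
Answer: 676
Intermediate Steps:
l(f) = -2 + 6*f (l(f) = -2 + f*6 = -2 + 6*f)
R = 4 (R = (-2)**2 = 4)
(l((1 + 3)/(2 - 1)) + R)**2 = ((-2 + 6*((1 + 3)/(2 - 1))) + 4)**2 = ((-2 + 6*(4/1)) + 4)**2 = ((-2 + 6*(4*1)) + 4)**2 = ((-2 + 6*4) + 4)**2 = ((-2 + 24) + 4)**2 = (22 + 4)**2 = 26**2 = 676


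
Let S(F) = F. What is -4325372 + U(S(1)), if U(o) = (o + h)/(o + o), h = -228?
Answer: -8650971/2 ≈ -4.3255e+6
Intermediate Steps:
U(o) = (-228 + o)/(2*o) (U(o) = (o - 228)/(o + o) = (-228 + o)/((2*o)) = (-228 + o)*(1/(2*o)) = (-228 + o)/(2*o))
-4325372 + U(S(1)) = -4325372 + (1/2)*(-228 + 1)/1 = -4325372 + (1/2)*1*(-227) = -4325372 - 227/2 = -8650971/2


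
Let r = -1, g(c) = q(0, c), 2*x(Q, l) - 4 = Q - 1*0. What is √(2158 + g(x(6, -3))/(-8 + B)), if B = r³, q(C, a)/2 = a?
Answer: 2*√4853/3 ≈ 46.442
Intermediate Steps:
x(Q, l) = 2 + Q/2 (x(Q, l) = 2 + (Q - 1*0)/2 = 2 + (Q + 0)/2 = 2 + Q/2)
q(C, a) = 2*a
g(c) = 2*c
B = -1 (B = (-1)³ = -1)
√(2158 + g(x(6, -3))/(-8 + B)) = √(2158 + (2*(2 + (½)*6))/(-8 - 1)) = √(2158 + (2*(2 + 3))/(-9)) = √(2158 - 2*5/9) = √(2158 - ⅑*10) = √(2158 - 10/9) = √(19412/9) = 2*√4853/3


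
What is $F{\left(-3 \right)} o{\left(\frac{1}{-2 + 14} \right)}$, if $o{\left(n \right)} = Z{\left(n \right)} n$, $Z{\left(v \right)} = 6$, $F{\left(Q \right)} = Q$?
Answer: $- \frac{3}{2} \approx -1.5$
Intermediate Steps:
$o{\left(n \right)} = 6 n$
$F{\left(-3 \right)} o{\left(\frac{1}{-2 + 14} \right)} = - 3 \frac{6}{-2 + 14} = - 3 \cdot \frac{6}{12} = - 3 \cdot 6 \cdot \frac{1}{12} = \left(-3\right) \frac{1}{2} = - \frac{3}{2}$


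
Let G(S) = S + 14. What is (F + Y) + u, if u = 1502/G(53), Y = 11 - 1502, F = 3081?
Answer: 108032/67 ≈ 1612.4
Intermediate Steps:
G(S) = 14 + S
Y = -1491
u = 1502/67 (u = 1502/(14 + 53) = 1502/67 ≈ 22.418)
(F + Y) + u = (3081 - 1491) + 1502/67 = 1590 + 1502/67 = 108032/67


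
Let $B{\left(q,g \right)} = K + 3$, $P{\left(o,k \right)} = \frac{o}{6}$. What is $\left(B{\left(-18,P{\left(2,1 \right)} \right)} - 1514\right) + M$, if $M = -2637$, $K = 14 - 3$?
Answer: $-4137$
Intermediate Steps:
$K = 11$ ($K = 14 - 3 = 11$)
$P{\left(o,k \right)} = \frac{o}{6}$ ($P{\left(o,k \right)} = o \frac{1}{6} = \frac{o}{6}$)
$B{\left(q,g \right)} = 14$ ($B{\left(q,g \right)} = 11 + 3 = 14$)
$\left(B{\left(-18,P{\left(2,1 \right)} \right)} - 1514\right) + M = \left(14 - 1514\right) - 2637 = -1500 - 2637 = -4137$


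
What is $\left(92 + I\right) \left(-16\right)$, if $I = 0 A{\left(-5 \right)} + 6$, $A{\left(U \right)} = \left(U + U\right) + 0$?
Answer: $-1568$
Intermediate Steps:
$A{\left(U \right)} = 2 U$ ($A{\left(U \right)} = 2 U + 0 = 2 U$)
$I = 6$ ($I = 0 \cdot 2 \left(-5\right) + 6 = 0 \left(-10\right) + 6 = 0 + 6 = 6$)
$\left(92 + I\right) \left(-16\right) = \left(92 + 6\right) \left(-16\right) = 98 \left(-16\right) = -1568$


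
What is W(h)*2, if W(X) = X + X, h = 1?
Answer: 4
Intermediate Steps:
W(X) = 2*X
W(h)*2 = (2*1)*2 = 2*2 = 4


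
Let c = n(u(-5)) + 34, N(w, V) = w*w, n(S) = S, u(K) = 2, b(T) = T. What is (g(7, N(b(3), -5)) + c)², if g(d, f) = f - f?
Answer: 1296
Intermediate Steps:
N(w, V) = w²
g(d, f) = 0
c = 36 (c = 2 + 34 = 36)
(g(7, N(b(3), -5)) + c)² = (0 + 36)² = 36² = 1296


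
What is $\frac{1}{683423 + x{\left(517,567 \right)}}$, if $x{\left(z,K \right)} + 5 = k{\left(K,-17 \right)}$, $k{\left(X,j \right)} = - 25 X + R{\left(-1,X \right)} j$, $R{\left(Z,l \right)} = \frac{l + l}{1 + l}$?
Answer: $\frac{284}{190055373} \approx 1.4943 \cdot 10^{-6}$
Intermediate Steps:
$R{\left(Z,l \right)} = \frac{2 l}{1 + l}$
$k{\left(X,j \right)} = - 25 X + \frac{2 X j}{1 + X}$ ($k{\left(X,j \right)} = - 25 X + \frac{2 X}{1 + X} j = - 25 X + \frac{2 X j}{1 + X}$)
$x{\left(z,K \right)} = -5 + \frac{K \left(-59 - 25 K\right)}{1 + K}$ ($x{\left(z,K \right)} = -5 + \frac{K \left(-25 - 25 K + 2 \left(-17\right)\right)}{1 + K} = -5 + \frac{K \left(-25 - 25 K - 34\right)}{1 + K} = -5 + \frac{K \left(-59 - 25 K\right)}{1 + K}$)
$\frac{1}{683423 + x{\left(517,567 \right)}} = \frac{1}{683423 + \frac{-5 - 36288 - 25 \cdot 567^{2}}{1 + 567}} = \frac{1}{683423 + \frac{-5 - 36288 - 8037225}{568}} = \frac{1}{683423 + \frac{1}{568} \left(-8073518\right)} = \frac{1}{683423 - \frac{4036759}{284}} = \frac{1}{\frac{190055373}{284}} = \frac{284}{190055373}$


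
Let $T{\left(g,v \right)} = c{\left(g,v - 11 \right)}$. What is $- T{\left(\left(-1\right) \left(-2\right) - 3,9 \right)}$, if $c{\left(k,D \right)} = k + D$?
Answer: $3$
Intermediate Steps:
$c{\left(k,D \right)} = D + k$
$T{\left(g,v \right)} = -11 + g + v$ ($T{\left(g,v \right)} = \left(v - 11\right) + g = \left(-11 + v\right) + g = -11 + g + v$)
$- T{\left(\left(-1\right) \left(-2\right) - 3,9 \right)} = - (-11 - 1 + 9) = \left(-1\right) \left(-3\right) = 3$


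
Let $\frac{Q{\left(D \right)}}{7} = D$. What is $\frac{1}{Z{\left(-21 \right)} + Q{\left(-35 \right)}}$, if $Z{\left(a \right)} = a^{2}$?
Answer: $\frac{1}{196} \approx 0.005102$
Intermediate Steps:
$Q{\left(D \right)} = 7 D$
$\frac{1}{Z{\left(-21 \right)} + Q{\left(-35 \right)}} = \frac{1}{\left(-21\right)^{2} + 7 \left(-35\right)} = \frac{1}{441 - 245} = \frac{1}{196}$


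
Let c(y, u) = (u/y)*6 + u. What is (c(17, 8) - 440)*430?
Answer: -3137280/17 ≈ -1.8455e+5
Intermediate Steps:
c(y, u) = u + 6*u/y (c(y, u) = 6*u/y + u = u + 6*u/y)
(c(17, 8) - 440)*430 = (8*(6 + 17)/17 - 440)*430 = (8*(1/17)*23 - 440)*430 = (184/17 - 440)*430 = -7296/17*430 = -3137280/17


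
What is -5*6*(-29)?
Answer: 870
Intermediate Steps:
-5*6*(-29) = -30*(-29) = 870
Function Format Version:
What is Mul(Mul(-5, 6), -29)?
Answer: 870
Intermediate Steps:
Mul(Mul(-5, 6), -29) = Mul(-30, -29) = 870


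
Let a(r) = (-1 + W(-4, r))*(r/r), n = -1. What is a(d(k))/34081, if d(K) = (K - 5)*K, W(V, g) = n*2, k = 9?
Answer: -3/34081 ≈ -8.8026e-5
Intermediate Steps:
W(V, g) = -2 (W(V, g) = -1*2 = -2)
d(K) = K*(-5 + K) (d(K) = (-5 + K)*K = K*(-5 + K))
a(r) = -3 (a(r) = (-1 - 2)*(r/r) = -3*1 = -3)
a(d(k))/34081 = -3/34081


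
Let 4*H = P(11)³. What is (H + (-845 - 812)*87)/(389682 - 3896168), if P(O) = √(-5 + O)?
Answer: 144159/3506486 - 3*√6/7012972 ≈ 0.041111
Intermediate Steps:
H = 3*√6/2 (H = (√(-5 + 11))³/4 = (√6)³/4 = (6*√6)/4 = 3*√6/2 ≈ 3.6742)
(H + (-845 - 812)*87)/(389682 - 3896168) = (3*√6/2 + (-845 - 812)*87)/(389682 - 3896168) = (3*√6/2 - 1657*87)/(-3506486) = (3*√6/2 - 144159)*(-1/3506486) = (-144159 + 3*√6/2)*(-1/3506486) = 144159/3506486 - 3*√6/7012972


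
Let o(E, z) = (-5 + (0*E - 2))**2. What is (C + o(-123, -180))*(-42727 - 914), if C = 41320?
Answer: -1805384529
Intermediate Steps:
o(E, z) = 49 (o(E, z) = (-5 + (0 - 2))**2 = (-5 - 2)**2 = (-7)**2 = 49)
(C + o(-123, -180))*(-42727 - 914) = (41320 + 49)*(-42727 - 914) = 41369*(-43641) = -1805384529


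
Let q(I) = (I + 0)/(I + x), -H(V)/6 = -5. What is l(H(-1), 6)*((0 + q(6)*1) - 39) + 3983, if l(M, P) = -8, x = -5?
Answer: 4247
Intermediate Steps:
H(V) = 30 (H(V) = -6*(-5) = 30)
q(I) = I/(-5 + I) (q(I) = (I + 0)/(I - 5) = I/(-5 + I))
l(H(-1), 6)*((0 + q(6)*1) - 39) + 3983 = -8*((0 + (6/(-5 + 6))*1) - 39) + 3983 = -8*((0 + (6/1)*1) - 39) + 3983 = -8*((0 + (6*1)*1) - 39) + 3983 = -8*((0 + 6*1) - 39) + 3983 = -8*((0 + 6) - 39) + 3983 = -8*(6 - 39) + 3983 = -8*(-33) + 3983 = 264 + 3983 = 4247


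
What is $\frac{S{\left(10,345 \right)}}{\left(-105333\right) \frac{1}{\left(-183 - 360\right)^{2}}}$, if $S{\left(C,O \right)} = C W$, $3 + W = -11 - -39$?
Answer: $- \frac{24570750}{35111} \approx -699.8$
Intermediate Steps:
$W = 25$ ($W = -3 - -28 = -3 + \left(-11 + 39\right) = -3 + 28 = 25$)
$S{\left(C,O \right)} = 25 C$ ($S{\left(C,O \right)} = C 25 = 25 C$)
$\frac{S{\left(10,345 \right)}}{\left(-105333\right) \frac{1}{\left(-183 - 360\right)^{2}}} = \frac{25 \cdot 10}{\left(-105333\right) \frac{1}{\left(-183 - 360\right)^{2}}} = \frac{250}{\left(-105333\right) \frac{1}{\left(-543\right)^{2}}} = \frac{250}{\left(-105333\right) \frac{1}{294849}} = \frac{250}{- \frac{35111}{98283}} = 250 \left(- \frac{98283}{35111}\right) = - \frac{24570750}{35111}$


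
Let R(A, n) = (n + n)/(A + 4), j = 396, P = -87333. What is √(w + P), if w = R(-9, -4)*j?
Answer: I*√2167485/5 ≈ 294.45*I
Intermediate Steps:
R(A, n) = 2*n/(4 + A) (R(A, n) = (2*n)/(4 + A) = 2*n/(4 + A))
w = 3168/5 (w = (2*(-4)/(4 - 9))*396 = (2*(-4)/(-5))*396 = (2*(-4)*(-⅕))*396 = (8/5)*396 = 3168/5 ≈ 633.60)
√(w + P) = √(3168/5 - 87333) = √(-433497/5) = I*√2167485/5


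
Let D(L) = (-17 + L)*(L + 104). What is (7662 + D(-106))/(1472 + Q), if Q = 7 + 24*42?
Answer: 2636/829 ≈ 3.1797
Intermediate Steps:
D(L) = (-17 + L)*(104 + L)
Q = 1015 (Q = 7 + 1008 = 1015)
(7662 + D(-106))/(1472 + Q) = (7662 + (-1768 + (-106)² + 87*(-106)))/(1472 + 1015) = (7662 + (-1768 + 11236 - 9222))/2487 = (7662 + 246)*(1/2487) = 7908*(1/2487) = 2636/829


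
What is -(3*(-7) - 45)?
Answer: 66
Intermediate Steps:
-(3*(-7) - 45) = -(-21 - 45) = -1*(-66) = 66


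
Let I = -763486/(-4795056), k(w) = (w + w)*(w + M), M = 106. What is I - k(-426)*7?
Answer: -4575633855697/2397528 ≈ -1.9085e+6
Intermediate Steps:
k(w) = 2*w*(106 + w) (k(w) = (w + w)*(w + 106) = (2*w)*(106 + w) = 2*w*(106 + w))
I = 381743/2397528 (I = -763486*(-1/4795056) = 381743/2397528 ≈ 0.15922)
I - k(-426)*7 = 381743/2397528 - 2*(-426)*(106 - 426)*7 = 381743/2397528 - 2*(-426)*(-320)*7 = 381743/2397528 - 272640*7 = 381743/2397528 - 1*1908480 = 381743/2397528 - 1908480 = -4575633855697/2397528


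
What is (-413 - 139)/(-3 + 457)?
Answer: -276/227 ≈ -1.2159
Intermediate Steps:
(-413 - 139)/(-3 + 457) = -552/454 = -552*1/454 = -276/227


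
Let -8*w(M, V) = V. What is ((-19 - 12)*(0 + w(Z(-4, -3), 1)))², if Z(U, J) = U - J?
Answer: 961/64 ≈ 15.016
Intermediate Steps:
w(M, V) = -V/8
((-19 - 12)*(0 + w(Z(-4, -3), 1)))² = ((-19 - 12)*(0 - ⅛*1))² = (-31*(0 - ⅛))² = (-31*(-⅛))² = (31/8)² = 961/64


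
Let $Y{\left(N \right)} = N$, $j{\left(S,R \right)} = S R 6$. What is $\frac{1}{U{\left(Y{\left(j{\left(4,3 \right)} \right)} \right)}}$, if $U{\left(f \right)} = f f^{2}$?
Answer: $\frac{1}{373248} \approx 2.6792 \cdot 10^{-6}$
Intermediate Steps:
$j{\left(S,R \right)} = 6 R S$ ($j{\left(S,R \right)} = R S 6 = 6 R S$)
$U{\left(f \right)} = f^{3}$
$\frac{1}{U{\left(Y{\left(j{\left(4,3 \right)} \right)} \right)}} = \frac{1}{\left(6 \cdot 3 \cdot 4\right)^{3}} = \frac{1}{72^{3}} = \frac{1}{373248}$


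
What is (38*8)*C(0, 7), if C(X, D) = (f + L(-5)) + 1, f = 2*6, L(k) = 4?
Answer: 5168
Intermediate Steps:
f = 12
C(X, D) = 17 (C(X, D) = (12 + 4) + 1 = 16 + 1 = 17)
(38*8)*C(0, 7) = (38*8)*17 = 304*17 = 5168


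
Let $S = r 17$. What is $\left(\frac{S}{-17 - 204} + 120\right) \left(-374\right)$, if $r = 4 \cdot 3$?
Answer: $- \frac{578952}{13} \approx -44535.0$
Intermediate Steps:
$r = 12$
$S = 204$ ($S = 12 \cdot 17 = 204$)
$\left(\frac{S}{-17 - 204} + 120\right) \left(-374\right) = \left(\frac{204}{-17 - 204} + 120\right) \left(-374\right) = \left(\frac{204}{-221} + 120\right) \left(-374\right) = \left(204 \left(- \frac{1}{221}\right) + 120\right) \left(-374\right) = \left(- \frac{12}{13} + 120\right) \left(-374\right) = \frac{1548}{13} \left(-374\right) = - \frac{578952}{13}$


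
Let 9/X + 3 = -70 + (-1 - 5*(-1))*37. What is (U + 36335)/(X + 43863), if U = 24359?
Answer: 758675/548289 ≈ 1.3837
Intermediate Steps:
X = 3/25 (X = 9/(-3 + (-70 + (-1 - 5*(-1))*37)) = 9/(-3 + (-70 + (-1 + 5)*37)) = 9/(-3 + (-70 + 4*37)) = 9/(-3 + (-70 + 148)) = 9/(-3 + 78) = 9/75 = 9*(1/75) = 3/25 ≈ 0.12000)
(U + 36335)/(X + 43863) = (24359 + 36335)/(3/25 + 43863) = 60694/(1096578/25) = 60694*(25/1096578) = 758675/548289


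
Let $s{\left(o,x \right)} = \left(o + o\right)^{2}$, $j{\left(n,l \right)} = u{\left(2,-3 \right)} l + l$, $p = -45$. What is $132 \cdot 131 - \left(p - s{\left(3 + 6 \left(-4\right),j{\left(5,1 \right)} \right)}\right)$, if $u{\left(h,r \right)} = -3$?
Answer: $19101$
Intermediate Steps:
$j{\left(n,l \right)} = - 2 l$ ($j{\left(n,l \right)} = - 3 l + l = - 2 l$)
$s{\left(o,x \right)} = 4 o^{2}$ ($s{\left(o,x \right)} = \left(2 o\right)^{2} = 4 o^{2}$)
$132 \cdot 131 - \left(p - s{\left(3 + 6 \left(-4\right),j{\left(5,1 \right)} \right)}\right) = 132 \cdot 131 - \left(-45 - 4 \left(3 + 6 \left(-4\right)\right)^{2}\right) = 17292 + \left(4 \left(3 - 24\right)^{2} + 45\right) = 17292 + \left(4 \left(-21\right)^{2} + 45\right) = 17292 + \left(4 \cdot 441 + 45\right) = 17292 + \left(1764 + 45\right) = 17292 + 1809 = 19101$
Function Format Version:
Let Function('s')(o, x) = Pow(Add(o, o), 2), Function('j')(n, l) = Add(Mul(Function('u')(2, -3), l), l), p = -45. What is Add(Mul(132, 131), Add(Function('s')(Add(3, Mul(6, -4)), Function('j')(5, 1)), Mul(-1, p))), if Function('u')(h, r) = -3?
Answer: 19101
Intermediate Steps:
Function('j')(n, l) = Mul(-2, l) (Function('j')(n, l) = Add(Mul(-3, l), l) = Mul(-2, l))
Function('s')(o, x) = Mul(4, Pow(o, 2)) (Function('s')(o, x) = Pow(Mul(2, o), 2) = Mul(4, Pow(o, 2)))
Add(Mul(132, 131), Add(Function('s')(Add(3, Mul(6, -4)), Function('j')(5, 1)), Mul(-1, p))) = Add(Mul(132, 131), Add(Mul(4, Pow(Add(3, Mul(6, -4)), 2)), Mul(-1, -45))) = Add(17292, Add(Mul(4, Pow(Add(3, -24), 2)), 45)) = Add(17292, Add(Mul(4, Pow(-21, 2)), 45)) = Add(17292, Add(Mul(4, 441), 45)) = Add(17292, Add(1764, 45)) = Add(17292, 1809) = 19101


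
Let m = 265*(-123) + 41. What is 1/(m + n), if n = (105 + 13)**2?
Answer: -1/18630 ≈ -5.3677e-5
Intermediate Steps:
m = -32554 (m = -32595 + 41 = -32554)
n = 13924 (n = 118**2 = 13924)
1/(m + n) = 1/(-32554 + 13924) = 1/(-18630) = -1/18630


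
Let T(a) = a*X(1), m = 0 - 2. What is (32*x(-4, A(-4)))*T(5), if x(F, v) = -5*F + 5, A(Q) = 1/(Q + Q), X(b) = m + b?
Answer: -4000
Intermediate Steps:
m = -2
X(b) = -2 + b
A(Q) = 1/(2*Q)
T(a) = -a (T(a) = a*(-2 + 1) = a*(-1) = -a)
x(F, v) = 5 - 5*F
(32*x(-4, A(-4)))*T(5) = (32*(5 - 5*(-4)))*(-1*5) = (32*(5 + 20))*(-5) = (32*25)*(-5) = 800*(-5) = -4000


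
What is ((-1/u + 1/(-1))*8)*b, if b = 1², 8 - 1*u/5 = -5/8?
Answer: -2824/345 ≈ -8.1855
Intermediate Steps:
u = 345/8 (u = 40 - (-25)/8 = 40 - 5*(-5/8) = 40 + 25/8 = 345/8 ≈ 43.125)
b = 1
((-1/u + 1/(-1))*8)*b = ((-1/345/8 + 1/(-1))*8)*1 = ((-1*8/345 + 1*(-1))*8)*1 = ((-8/345 - 1)*8)*1 = -353/345*8*1 = -2824/345*1 = -2824/345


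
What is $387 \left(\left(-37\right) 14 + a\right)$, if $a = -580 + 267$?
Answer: $-321597$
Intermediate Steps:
$a = -313$
$387 \left(\left(-37\right) 14 + a\right) = 387 \left(\left(-37\right) 14 - 313\right) = 387 \left(-518 - 313\right) = 387 \left(-831\right) = -321597$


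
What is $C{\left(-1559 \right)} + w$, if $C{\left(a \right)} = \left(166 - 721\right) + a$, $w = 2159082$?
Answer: $2156968$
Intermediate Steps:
$C{\left(a \right)} = -555 + a$
$C{\left(-1559 \right)} + w = \left(-555 - 1559\right) + 2159082 = -2114 + 2159082 = 2156968$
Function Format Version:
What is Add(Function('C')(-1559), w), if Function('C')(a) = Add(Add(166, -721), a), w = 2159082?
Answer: 2156968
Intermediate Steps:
Function('C')(a) = Add(-555, a)
Add(Function('C')(-1559), w) = Add(Add(-555, -1559), 2159082) = Add(-2114, 2159082) = 2156968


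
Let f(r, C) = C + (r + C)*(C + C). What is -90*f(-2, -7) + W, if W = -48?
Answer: -10758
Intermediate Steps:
f(r, C) = C + 2*C*(C + r) (f(r, C) = C + (C + r)*(2*C) = C + 2*C*(C + r))
-90*f(-2, -7) + W = -(-630)*(1 + 2*(-7) + 2*(-2)) - 48 = -(-630)*(1 - 14 - 4) - 48 = -(-630)*(-17) - 48 = -90*119 - 48 = -10710 - 48 = -10758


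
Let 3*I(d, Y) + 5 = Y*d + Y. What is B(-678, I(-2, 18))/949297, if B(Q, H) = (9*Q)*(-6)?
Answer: 36612/949297 ≈ 0.038567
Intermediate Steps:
I(d, Y) = -5/3 + Y/3 + Y*d/3 (I(d, Y) = -5/3 + (Y*d + Y)/3 = -5/3 + (Y + Y*d)/3 = -5/3 + (Y/3 + Y*d/3) = -5/3 + Y/3 + Y*d/3)
B(Q, H) = -54*Q
B(-678, I(-2, 18))/949297 = -54*(-678)/949297 = 36612*(1/949297) = 36612/949297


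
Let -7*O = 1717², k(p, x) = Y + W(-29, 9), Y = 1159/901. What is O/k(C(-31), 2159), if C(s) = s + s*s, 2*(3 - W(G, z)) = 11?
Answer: 5312456378/15309 ≈ 3.4702e+5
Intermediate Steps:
W(G, z) = -5/2 (W(G, z) = 3 - ½*11 = 3 - 11/2 = -5/2)
Y = 1159/901 (Y = 1159*(1/901) = 1159/901 ≈ 1.2863)
C(s) = s + s²
k(p, x) = -2187/1802 (k(p, x) = 1159/901 - 5/2 = -2187/1802)
O = -2948089/7 (O = -⅐*1717² = -⅐*2948089 = -2948089/7 ≈ -4.2116e+5)
O/k(C(-31), 2159) = -2948089/(7*(-2187/1802)) = -2948089/7*(-1802/2187) = 5312456378/15309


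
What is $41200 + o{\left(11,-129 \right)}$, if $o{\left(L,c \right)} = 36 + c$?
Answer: $41107$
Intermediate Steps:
$41200 + o{\left(11,-129 \right)} = 41200 + \left(36 - 129\right) = 41200 - 93 = 41107$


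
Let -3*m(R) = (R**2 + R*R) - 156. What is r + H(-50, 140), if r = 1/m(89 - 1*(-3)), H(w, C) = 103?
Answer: 1727513/16772 ≈ 103.00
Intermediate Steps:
m(R) = 52 - 2*R**2/3 (m(R) = -((R**2 + R*R) - 156)/3 = -((R**2 + R**2) - 156)/3 = -(2*R**2 - 156)/3 = -(-156 + 2*R**2)/3 = 52 - 2*R**2/3)
r = -3/16772 (r = 1/(52 - 2*(89 - 1*(-3))**2/3) = 1/(52 - 2*(89 + 3)**2/3) = 1/(52 - 2/3*92**2) = 1/(52 - 2/3*8464) = 1/(52 - 16928/3) = 1/(-16772/3) = -3/16772 ≈ -0.00017887)
r + H(-50, 140) = -3/16772 + 103 = 1727513/16772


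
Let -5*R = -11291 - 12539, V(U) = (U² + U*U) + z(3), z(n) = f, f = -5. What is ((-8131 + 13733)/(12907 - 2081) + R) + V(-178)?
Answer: 368785078/5413 ≈ 68130.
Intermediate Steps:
z(n) = -5
V(U) = -5 + 2*U² (V(U) = (U² + U*U) - 5 = (U² + U²) - 5 = 2*U² - 5 = -5 + 2*U²)
R = 4766 (R = -(-11291 - 12539)/5 = -⅕*(-23830) = 4766)
((-8131 + 13733)/(12907 - 2081) + R) + V(-178) = ((-8131 + 13733)/(12907 - 2081) + 4766) + (-5 + 2*(-178)²) = (5602/10826 + 4766) + (-5 + 2*31684) = (5602*(1/10826) + 4766) + (-5 + 63368) = (2801/5413 + 4766) + 63363 = 25801159/5413 + 63363 = 368785078/5413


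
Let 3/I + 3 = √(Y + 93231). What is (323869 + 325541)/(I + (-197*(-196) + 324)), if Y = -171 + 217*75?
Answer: 184290312075630/11049302607209 - 129882*√109335/11049302607209 ≈ 16.679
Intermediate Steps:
Y = 16104 (Y = -171 + 16275 = 16104)
I = 3/(-3 + √109335) (I = 3/(-3 + √(16104 + 93231)) = 3/(-3 + √109335) ≈ 0.0091559)
(323869 + 325541)/(I + (-197*(-196) + 324)) = (323869 + 325541)/((3/36442 + √109335/36442) + (-197*(-196) + 324)) = 649410/((3/36442 + √109335/36442) + (38612 + 324)) = 649410/((3/36442 + √109335/36442) + 38936) = 649410/(1418905715/36442 + √109335/36442)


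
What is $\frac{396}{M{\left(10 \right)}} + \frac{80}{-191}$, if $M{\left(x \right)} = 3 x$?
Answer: $\frac{12206}{955} \approx 12.781$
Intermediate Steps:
$\frac{396}{M{\left(10 \right)}} + \frac{80}{-191} = \frac{396}{3 \cdot 10} + \frac{80}{-191} = \frac{396}{30} + 80 \left(- \frac{1}{191}\right) = 396 \cdot \frac{1}{30} - \frac{80}{191} = \frac{66}{5} - \frac{80}{191} = \frac{12206}{955}$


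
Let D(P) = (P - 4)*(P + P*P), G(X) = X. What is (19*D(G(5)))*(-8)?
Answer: -4560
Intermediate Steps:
D(P) = (-4 + P)*(P + P²)
(19*D(G(5)))*(-8) = (19*(5*(-4 + 5² - 3*5)))*(-8) = (19*(5*(-4 + 25 - 15)))*(-8) = (19*(5*6))*(-8) = (19*30)*(-8) = 570*(-8) = -4560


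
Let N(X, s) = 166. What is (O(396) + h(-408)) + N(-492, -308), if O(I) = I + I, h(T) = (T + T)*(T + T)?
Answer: 666814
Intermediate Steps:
h(T) = 4*T**2 (h(T) = (2*T)*(2*T) = 4*T**2)
O(I) = 2*I
(O(396) + h(-408)) + N(-492, -308) = (2*396 + 4*(-408)**2) + 166 = (792 + 4*166464) + 166 = (792 + 665856) + 166 = 666648 + 166 = 666814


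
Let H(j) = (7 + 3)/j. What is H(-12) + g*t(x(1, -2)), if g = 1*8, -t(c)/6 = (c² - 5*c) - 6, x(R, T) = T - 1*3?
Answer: -12677/6 ≈ -2112.8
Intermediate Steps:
H(j) = 10/j
x(R, T) = -3 + T (x(R, T) = T - 3 = -3 + T)
t(c) = 36 - 6*c² + 30*c (t(c) = -6*((c² - 5*c) - 6) = -6*(-6 + c² - 5*c) = 36 - 6*c² + 30*c)
g = 8
H(-12) + g*t(x(1, -2)) = 10/(-12) + 8*(36 - 6*(-3 - 2)² + 30*(-3 - 2)) = 10*(-1/12) + 8*(36 - 6*(-5)² + 30*(-5)) = -⅚ + 8*(36 - 6*25 - 150) = -⅚ + 8*(36 - 150 - 150) = -⅚ + 8*(-264) = -⅚ - 2112 = -12677/6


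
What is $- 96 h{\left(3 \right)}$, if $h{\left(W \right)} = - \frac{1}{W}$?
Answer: $32$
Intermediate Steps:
$- 96 h{\left(3 \right)} = - 96 \left(- \frac{1}{3}\right) = - 96 \left(\left(-1\right) \frac{1}{3}\right) = \left(-96\right) \left(- \frac{1}{3}\right) = 32$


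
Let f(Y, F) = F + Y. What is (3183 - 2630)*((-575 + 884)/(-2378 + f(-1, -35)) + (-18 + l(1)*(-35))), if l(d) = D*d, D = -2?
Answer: 69246107/2414 ≈ 28685.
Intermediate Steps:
l(d) = -2*d
(3183 - 2630)*((-575 + 884)/(-2378 + f(-1, -35)) + (-18 + l(1)*(-35))) = (3183 - 2630)*((-575 + 884)/(-2378 + (-35 - 1)) + (-18 - 2*1*(-35))) = 553*(309/(-2378 - 36) + (-18 - 2*(-35))) = 553*(309/(-2414) + (-18 + 70)) = 553*(309*(-1/2414) + 52) = 553*(-309/2414 + 52) = 553*(125219/2414) = 69246107/2414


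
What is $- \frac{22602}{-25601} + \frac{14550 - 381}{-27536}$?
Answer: $\frac{259628103}{704949136} \approx 0.36829$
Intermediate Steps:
$- \frac{22602}{-25601} + \frac{14550 - 381}{-27536} = \left(-22602\right) \left(- \frac{1}{25601}\right) + 14169 \left(- \frac{1}{27536}\right) = \frac{22602}{25601} - \frac{14169}{27536} = \frac{259628103}{704949136}$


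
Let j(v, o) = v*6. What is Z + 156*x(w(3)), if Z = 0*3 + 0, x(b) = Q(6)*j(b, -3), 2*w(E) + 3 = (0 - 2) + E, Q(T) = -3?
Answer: 2808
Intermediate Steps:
j(v, o) = 6*v
w(E) = -5/2 + E/2 (w(E) = -3/2 + ((0 - 2) + E)/2 = -3/2 + (-2 + E)/2 = -3/2 + (-1 + E/2) = -5/2 + E/2)
x(b) = -18*b
Z = 0 (Z = 0 + 0 = 0)
Z + 156*x(w(3)) = 0 + 156*(-18*(-5/2 + (1/2)*3)) = 0 + 156*(-18*(-5/2 + 3/2)) = 0 + 156*(-18*(-1)) = 0 + 156*18 = 0 + 2808 = 2808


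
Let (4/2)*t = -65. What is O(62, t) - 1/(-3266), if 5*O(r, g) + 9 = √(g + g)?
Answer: -29389/16330 + I*√65/5 ≈ -1.7997 + 1.6125*I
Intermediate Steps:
t = -65/2 (t = (½)*(-65) = -65/2 ≈ -32.500)
O(r, g) = -9/5 + √2*√g/5 (O(r, g) = -9/5 + √(g + g)/5 = -9/5 + √(2*g)/5 = -9/5 + (√2*√g)/5 = -9/5 + √2*√g/5)
O(62, t) - 1/(-3266) = (-9/5 + √2*√(-65/2)/5) - 1/(-3266) = (-9/5 + √2*(I*√130/2)/5) - 1*(-1/3266) = (-9/5 + I*√65/5) + 1/3266 = -29389/16330 + I*√65/5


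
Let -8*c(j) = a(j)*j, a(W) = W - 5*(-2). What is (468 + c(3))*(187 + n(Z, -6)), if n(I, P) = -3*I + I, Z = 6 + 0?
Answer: 648375/8 ≈ 81047.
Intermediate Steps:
a(W) = 10 + W (a(W) = W + 10 = 10 + W)
c(j) = -j*(10 + j)/8 (c(j) = -(10 + j)*j/8 = -j*(10 + j)/8)
Z = 6
n(I, P) = -2*I
(468 + c(3))*(187 + n(Z, -6)) = (468 - ⅛*3*(10 + 3))*(187 - 2*6) = (468 - ⅛*3*13)*(187 - 12) = (468 - 39/8)*175 = (3705/8)*175 = 648375/8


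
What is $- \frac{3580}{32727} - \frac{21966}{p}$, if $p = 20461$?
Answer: $- \frac{113161666}{95661021} \approx -1.1829$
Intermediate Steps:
$- \frac{3580}{32727} - \frac{21966}{p} = - \frac{3580}{32727} - \frac{21966}{20461} = \left(-3580\right) \frac{1}{32727} - \frac{3138}{2923} = - \frac{3580}{32727} - \frac{3138}{2923} = - \frac{113161666}{95661021}$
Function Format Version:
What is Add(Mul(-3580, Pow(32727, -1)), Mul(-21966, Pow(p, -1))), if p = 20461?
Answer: Rational(-113161666, 95661021) ≈ -1.1829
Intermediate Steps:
Add(Mul(-3580, Pow(32727, -1)), Mul(-21966, Pow(p, -1))) = Add(Mul(-3580, Pow(32727, -1)), Mul(-21966, Pow(20461, -1))) = Add(Mul(-3580, Rational(1, 32727)), Mul(-21966, Rational(1, 20461))) = Add(Rational(-3580, 32727), Rational(-3138, 2923)) = Rational(-113161666, 95661021)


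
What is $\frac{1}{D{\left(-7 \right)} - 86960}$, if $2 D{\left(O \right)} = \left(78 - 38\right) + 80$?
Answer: $- \frac{1}{86900} \approx -1.1507 \cdot 10^{-5}$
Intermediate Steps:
$D{\left(O \right)} = 60$ ($D{\left(O \right)} = \frac{\left(78 - 38\right) + 80}{2} = \frac{40 + 80}{2} = \frac{1}{2} \cdot 120 = 60$)
$\frac{1}{D{\left(-7 \right)} - 86960} = \frac{1}{60 - 86960} = \frac{1}{-86900} = - \frac{1}{86900}$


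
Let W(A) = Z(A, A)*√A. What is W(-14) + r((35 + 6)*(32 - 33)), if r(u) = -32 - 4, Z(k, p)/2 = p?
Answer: -36 - 28*I*√14 ≈ -36.0 - 104.77*I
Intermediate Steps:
Z(k, p) = 2*p
r(u) = -36
W(A) = 2*A^(3/2) (W(A) = (2*A)*√A = 2*A^(3/2))
W(-14) + r((35 + 6)*(32 - 33)) = 2*(-14)^(3/2) - 36 = 2*(-14*I*√14) - 36 = -28*I*√14 - 36 = -36 - 28*I*√14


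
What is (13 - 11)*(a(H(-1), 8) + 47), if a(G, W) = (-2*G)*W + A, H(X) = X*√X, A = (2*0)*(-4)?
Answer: 94 + 32*I ≈ 94.0 + 32.0*I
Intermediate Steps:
A = 0 (A = 0*(-4) = 0)
H(X) = X^(3/2)
a(G, W) = -2*G*W (a(G, W) = (-2*G)*W + 0 = -2*G*W + 0 = -2*G*W)
(13 - 11)*(a(H(-1), 8) + 47) = (13 - 11)*(-2*(-1)^(3/2)*8 + 47) = 2*(-2*(-I)*8 + 47) = 2*(16*I + 47) = 2*(47 + 16*I) = 94 + 32*I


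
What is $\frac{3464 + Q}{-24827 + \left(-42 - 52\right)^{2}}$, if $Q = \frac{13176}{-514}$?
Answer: $- \frac{883660}{4109687} \approx -0.21502$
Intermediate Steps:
$Q = - \frac{6588}{257}$ ($Q = 13176 \left(- \frac{1}{514}\right) = - \frac{6588}{257} \approx -25.634$)
$\frac{3464 + Q}{-24827 + \left(-42 - 52\right)^{2}} = \frac{3464 - \frac{6588}{257}}{-24827 + \left(-42 - 52\right)^{2}} = \frac{883660}{257 \left(-24827 + \left(-94\right)^{2}\right)} = \frac{883660}{257 \left(-24827 + 8836\right)} = \frac{883660}{257 \left(-15991\right)} = \frac{883660}{257} \left(- \frac{1}{15991}\right) = - \frac{883660}{4109687}$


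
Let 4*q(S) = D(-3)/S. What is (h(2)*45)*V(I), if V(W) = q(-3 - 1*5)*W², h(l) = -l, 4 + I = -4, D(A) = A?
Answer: -540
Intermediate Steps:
I = -8 (I = -4 - 4 = -8)
q(S) = -3/(4*S) (q(S) = (-3/S)/4 = -3/(4*S))
V(W) = 3*W²/32 (V(W) = (-3/(4*(-3 - 1*5)))*W² = (-3/(4*(-3 - 5)))*W² = (-¾/(-8))*W² = (-¾*(-⅛))*W² = 3*W²/32)
(h(2)*45)*V(I) = (-1*2*45)*((3/32)*(-8)²) = (-2*45)*((3/32)*64) = -90*6 = -540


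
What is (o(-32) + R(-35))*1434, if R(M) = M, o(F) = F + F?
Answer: -141966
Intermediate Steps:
o(F) = 2*F
(o(-32) + R(-35))*1434 = (2*(-32) - 35)*1434 = (-64 - 35)*1434 = -99*1434 = -141966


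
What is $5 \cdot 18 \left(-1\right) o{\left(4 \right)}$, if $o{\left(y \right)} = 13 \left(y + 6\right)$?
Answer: $-11700$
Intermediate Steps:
$o{\left(y \right)} = 78 + 13 y$ ($o{\left(y \right)} = 13 \left(6 + y\right) = 78 + 13 y$)
$5 \cdot 18 \left(-1\right) o{\left(4 \right)} = 5 \cdot 18 \left(-1\right) \left(78 + 13 \cdot 4\right) = 90 \left(-1\right) \left(78 + 52\right) = \left(-90\right) 130 = -11700$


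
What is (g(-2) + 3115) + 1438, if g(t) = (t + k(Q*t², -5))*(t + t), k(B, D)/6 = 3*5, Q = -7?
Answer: 4201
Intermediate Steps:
k(B, D) = 90 (k(B, D) = 6*(3*5) = 6*15 = 90)
g(t) = 2*t*(90 + t) (g(t) = (t + 90)*(t + t) = (90 + t)*(2*t) = 2*t*(90 + t))
(g(-2) + 3115) + 1438 = (2*(-2)*(90 - 2) + 3115) + 1438 = (2*(-2)*88 + 3115) + 1438 = (-352 + 3115) + 1438 = 2763 + 1438 = 4201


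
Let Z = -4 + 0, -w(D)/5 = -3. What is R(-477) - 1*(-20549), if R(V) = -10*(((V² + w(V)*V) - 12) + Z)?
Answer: -2183031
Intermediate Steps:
w(D) = 15 (w(D) = -5*(-3) = 15)
Z = -4
R(V) = 160 - 150*V - 10*V² (R(V) = -10*(((V² + 15*V) - 12) - 4) = -10*((-12 + V² + 15*V) - 4) = -10*(-16 + V² + 15*V) = 160 - 150*V - 10*V²)
R(-477) - 1*(-20549) = (160 - 150*(-477) - 10*(-477)²) - 1*(-20549) = (160 + 71550 - 10*227529) + 20549 = (160 + 71550 - 2275290) + 20549 = -2203580 + 20549 = -2183031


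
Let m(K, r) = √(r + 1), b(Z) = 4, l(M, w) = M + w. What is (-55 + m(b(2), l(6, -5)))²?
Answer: (55 - √2)² ≈ 2871.4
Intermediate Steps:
m(K, r) = √(1 + r)
(-55 + m(b(2), l(6, -5)))² = (-55 + √(1 + (6 - 5)))² = (-55 + √(1 + 1))² = (-55 + √2)²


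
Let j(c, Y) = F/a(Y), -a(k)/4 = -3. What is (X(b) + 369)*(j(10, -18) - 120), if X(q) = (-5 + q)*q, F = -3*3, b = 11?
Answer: -210105/4 ≈ -52526.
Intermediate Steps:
a(k) = 12 (a(k) = -4*(-3) = 12)
F = -9
j(c, Y) = -3/4 (j(c, Y) = -9/12 = -9*1/12 = -3/4)
X(q) = q*(-5 + q)
(X(b) + 369)*(j(10, -18) - 120) = (11*(-5 + 11) + 369)*(-3/4 - 120) = (11*6 + 369)*(-483/4) = (66 + 369)*(-483/4) = 435*(-483/4) = -210105/4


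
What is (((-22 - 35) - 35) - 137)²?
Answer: 52441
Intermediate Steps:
(((-22 - 35) - 35) - 137)² = ((-57 - 35) - 137)² = (-92 - 137)² = (-229)² = 52441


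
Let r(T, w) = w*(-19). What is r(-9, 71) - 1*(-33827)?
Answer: 32478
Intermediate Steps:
r(T, w) = -19*w
r(-9, 71) - 1*(-33827) = -19*71 - 1*(-33827) = -1349 + 33827 = 32478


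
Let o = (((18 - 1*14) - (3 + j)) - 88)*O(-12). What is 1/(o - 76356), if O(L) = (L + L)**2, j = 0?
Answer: -1/126468 ≈ -7.9071e-6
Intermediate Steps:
O(L) = 4*L**2 (O(L) = (2*L)**2 = 4*L**2)
o = -50112 (o = (((18 - 1*14) - (3 + 0)) - 88)*(4*(-12)**2) = (((18 - 14) - 3) - 88)*(4*144) = ((4 - 1*3) - 88)*576 = ((4 - 3) - 88)*576 = (1 - 88)*576 = -87*576 = -50112)
1/(o - 76356) = 1/(-50112 - 76356) = 1/(-126468) = -1/126468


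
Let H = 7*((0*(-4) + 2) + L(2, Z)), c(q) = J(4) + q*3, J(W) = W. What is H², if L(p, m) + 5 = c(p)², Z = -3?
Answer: 461041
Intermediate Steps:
c(q) = 4 + 3*q (c(q) = 4 + q*3 = 4 + 3*q)
L(p, m) = -5 + (4 + 3*p)²
H = 679 (H = 7*((0*(-4) + 2) + (-5 + (4 + 3*2)²)) = 7*((0 + 2) + (-5 + (4 + 6)²)) = 7*(2 + (-5 + 10²)) = 7*(2 + (-5 + 100)) = 7*(2 + 95) = 7*97 = 679)
H² = 679² = 461041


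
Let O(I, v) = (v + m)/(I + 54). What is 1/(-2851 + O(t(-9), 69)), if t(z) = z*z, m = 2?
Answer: -135/384814 ≈ -0.00035082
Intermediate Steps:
t(z) = z²
O(I, v) = (2 + v)/(54 + I) (O(I, v) = (v + 2)/(I + 54) = (2 + v)/(54 + I))
1/(-2851 + O(t(-9), 69)) = 1/(-2851 + (2 + 69)/(54 + (-9)²)) = 1/(-2851 + 71/(54 + 81)) = 1/(-2851 + 71/135) = 1/(-384814/135) = -135/384814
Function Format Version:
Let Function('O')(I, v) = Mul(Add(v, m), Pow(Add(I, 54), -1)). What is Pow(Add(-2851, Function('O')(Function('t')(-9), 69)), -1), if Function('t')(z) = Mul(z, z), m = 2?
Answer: Rational(-135, 384814) ≈ -0.00035082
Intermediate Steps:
Function('t')(z) = Pow(z, 2)
Function('O')(I, v) = Mul(Pow(Add(54, I), -1), Add(2, v)) (Function('O')(I, v) = Mul(Add(v, 2), Pow(Add(I, 54), -1)) = Mul(Add(2, v), Pow(Add(54, I), -1)) = Mul(Pow(Add(54, I), -1), Add(2, v)))
Pow(Add(-2851, Function('O')(Function('t')(-9), 69)), -1) = Pow(Add(-2851, Mul(Pow(Add(54, Pow(-9, 2)), -1), Add(2, 69))), -1) = Pow(Add(-2851, Mul(Pow(Add(54, 81), -1), 71)), -1) = Pow(Add(-2851, Mul(Pow(135, -1), 71)), -1) = Pow(Add(-2851, Mul(Rational(1, 135), 71)), -1) = Pow(Add(-2851, Rational(71, 135)), -1) = Pow(Rational(-384814, 135), -1) = Rational(-135, 384814)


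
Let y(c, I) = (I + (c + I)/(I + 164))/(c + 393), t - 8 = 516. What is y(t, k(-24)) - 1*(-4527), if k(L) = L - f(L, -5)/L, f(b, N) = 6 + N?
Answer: 334855511425/73968888 ≈ 4527.0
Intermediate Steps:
t = 524 (t = 8 + 516 = 524)
k(L) = L - 1/L (k(L) = L - (6 - 5)/L = L - 1/L)
y(c, I) = (I + (I + c)/(164 + I))/(393 + c)
y(t, k(-24)) - 1*(-4527) = (524 + (-24 - 1/(-24))² + 165*(-24 - 1/(-24)))/(64452 + 164*524 + 393*(-24 - 1/(-24)) + (-24 - 1/(-24))*524) - 1*(-4527) = (524 + (-24 - 1*(-1/24))² + 165*(-24 - 1*(-1/24)))/(64452 + 85936 + 393*(-24 - 1*(-1/24)) + (-24 - 1*(-1/24))*524) + 4527 = (524 + (-24 + 1/24)² + 165*(-24 + 1/24))/(64452 + 85936 + 393*(-24 + 1/24) + (-24 + 1/24)*524) + 4527 = (524 + (-575/24)² + 165*(-575/24))/(64452 + 85936 + 393*(-575/24) - 575/24*524) + 4527 = (524 + 330625/576 - 31625/8)/(64452 + 85936 - 75325/8 - 75325/6) + 4527 = -1644551/576/(3082037/24) + 4527 = (24/3082037)*(-1644551/576) + 4527 = -1644551/73968888 + 4527 = 334855511425/73968888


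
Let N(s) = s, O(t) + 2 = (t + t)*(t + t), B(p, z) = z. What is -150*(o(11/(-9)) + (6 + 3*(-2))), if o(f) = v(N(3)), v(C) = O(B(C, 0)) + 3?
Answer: -150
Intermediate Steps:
O(t) = -2 + 4*t² (O(t) = -2 + (t + t)*(t + t) = -2 + (2*t)*(2*t) = -2 + 4*t²)
v(C) = 1 (v(C) = (-2 + 4*0²) + 3 = (-2 + 4*0) + 3 = (-2 + 0) + 3 = -2 + 3 = 1)
o(f) = 1
-150*(o(11/(-9)) + (6 + 3*(-2))) = -150*(1 + (6 + 3*(-2))) = -150*(1 + (6 - 6)) = -150*(1 + 0) = -150*1 = -150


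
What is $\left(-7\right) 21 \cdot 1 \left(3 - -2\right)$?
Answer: $-735$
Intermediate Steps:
$\left(-7\right) 21 \cdot 1 \left(3 - -2\right) = \left(-147\right) 1 \left(3 + 2\right) = \left(-147\right) 5 = -735$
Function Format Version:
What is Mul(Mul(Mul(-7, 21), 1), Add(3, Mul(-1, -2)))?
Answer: -735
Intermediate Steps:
Mul(Mul(Mul(-7, 21), 1), Add(3, Mul(-1, -2))) = Mul(Mul(-147, 1), Add(3, 2)) = Mul(-147, 5) = -735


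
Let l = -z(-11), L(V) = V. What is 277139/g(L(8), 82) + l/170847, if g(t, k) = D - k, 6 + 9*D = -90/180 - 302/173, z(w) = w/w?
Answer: -5460844972769/1633809861 ≈ -3342.4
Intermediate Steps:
z(w) = 1
D = -317/346 (D = -2/3 + (-90/180 - 302/173)/9 = -2/3 + (-90*1/180 - 302*1/173)/9 = -2/3 + (-1/2 - 302/173)/9 = -2/3 + (1/9)*(-777/346) = -2/3 - 259/1038 = -317/346 ≈ -0.91619)
l = -1 (l = -1*1 = -1)
g(t, k) = -317/346 - k
277139/g(L(8), 82) + l/170847 = 277139/(-317/346 - 1*82) - 1/170847 = 277139/(-317/346 - 82) - 1*1/170847 = 277139/(-28689/346) - 1/170847 = 277139*(-346/28689) - 1/170847 = -95890094/28689 - 1/170847 = -5460844972769/1633809861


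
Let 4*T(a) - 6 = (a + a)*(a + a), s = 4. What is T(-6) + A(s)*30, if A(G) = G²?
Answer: 1035/2 ≈ 517.50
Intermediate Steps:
T(a) = 3/2 + a² (T(a) = 3/2 + ((a + a)*(a + a))/4 = 3/2 + ((2*a)*(2*a))/4 = 3/2 + (4*a²)/4 = 3/2 + a²)
T(-6) + A(s)*30 = (3/2 + (-6)²) + 4²*30 = (3/2 + 36) + 16*30 = 75/2 + 480 = 1035/2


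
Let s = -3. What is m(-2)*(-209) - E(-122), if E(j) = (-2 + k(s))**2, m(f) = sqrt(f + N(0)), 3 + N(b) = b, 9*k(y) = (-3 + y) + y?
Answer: -9 - 209*I*sqrt(5) ≈ -9.0 - 467.34*I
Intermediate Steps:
k(y) = -1/3 + 2*y/9 (k(y) = ((-3 + y) + y)/9 = (-3 + 2*y)/9 = -1/3 + 2*y/9)
N(b) = -3 + b
m(f) = sqrt(-3 + f) (m(f) = sqrt(f + (-3 + 0)) = sqrt(f - 3) = sqrt(-3 + f))
E(j) = 9 (E(j) = (-2 + (-1/3 + (2/9)*(-3)))**2 = (-2 + (-1/3 - 2/3))**2 = (-2 - 1)**2 = (-3)**2 = 9)
m(-2)*(-209) - E(-122) = sqrt(-3 - 2)*(-209) - 1*9 = sqrt(-5)*(-209) - 9 = (I*sqrt(5))*(-209) - 9 = -209*I*sqrt(5) - 9 = -9 - 209*I*sqrt(5)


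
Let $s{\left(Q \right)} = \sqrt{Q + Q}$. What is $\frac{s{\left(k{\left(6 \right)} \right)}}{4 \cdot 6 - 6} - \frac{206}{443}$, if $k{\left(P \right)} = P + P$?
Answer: $- \frac{206}{443} + \frac{\sqrt{6}}{9} \approx -0.19285$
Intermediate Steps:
$k{\left(P \right)} = 2 P$
$s{\left(Q \right)} = \sqrt{2} \sqrt{Q}$ ($s{\left(Q \right)} = \sqrt{2 Q} = \sqrt{2} \sqrt{Q}$)
$\frac{s{\left(k{\left(6 \right)} \right)}}{4 \cdot 6 - 6} - \frac{206}{443} = \frac{\sqrt{2} \sqrt{2 \cdot 6}}{4 \cdot 6 - 6} - \frac{206}{443} = \frac{\sqrt{2} \sqrt{12}}{24 - 6} - \frac{206}{443} = \frac{\sqrt{2} \cdot 2 \sqrt{3}}{18} - \frac{206}{443} = 2 \sqrt{6} \cdot \frac{1}{18} - \frac{206}{443} = \frac{\sqrt{6}}{9} - \frac{206}{443} = - \frac{206}{443} + \frac{\sqrt{6}}{9}$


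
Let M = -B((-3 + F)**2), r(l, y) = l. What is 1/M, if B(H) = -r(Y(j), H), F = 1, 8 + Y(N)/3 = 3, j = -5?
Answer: -1/15 ≈ -0.066667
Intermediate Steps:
Y(N) = -15 (Y(N) = -24 + 3*3 = -24 + 9 = -15)
B(H) = 15 (B(H) = -1*(-15) = 15)
M = -15 (M = -1*15 = -15)
1/M = 1/(-15) = -1/15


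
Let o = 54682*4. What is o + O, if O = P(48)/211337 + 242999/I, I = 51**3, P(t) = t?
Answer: 6131886196286647/28034064387 ≈ 2.1873e+5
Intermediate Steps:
o = 218728
I = 132651
O = 51361046911/28034064387 (O = 48/211337 + 242999/132651 = 51361046911/28034064387 ≈ 1.8321)
o + O = 218728 + 51361046911/28034064387 = 6131886196286647/28034064387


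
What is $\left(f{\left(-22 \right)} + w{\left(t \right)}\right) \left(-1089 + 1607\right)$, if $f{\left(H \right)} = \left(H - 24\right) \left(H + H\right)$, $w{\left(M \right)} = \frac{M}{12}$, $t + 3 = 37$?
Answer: $\frac{3149699}{3} \approx 1.0499 \cdot 10^{6}$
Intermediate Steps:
$t = 34$ ($t = -3 + 37 = 34$)
$w{\left(M \right)} = \frac{M}{12}$ ($w{\left(M \right)} = M \frac{1}{12} = \frac{M}{12}$)
$f{\left(H \right)} = 2 H \left(-24 + H\right)$ ($f{\left(H \right)} = \left(-24 + H\right) 2 H = 2 H \left(-24 + H\right)$)
$\left(f{\left(-22 \right)} + w{\left(t \right)}\right) \left(-1089 + 1607\right) = \left(2 \left(-22\right) \left(-24 - 22\right) + \frac{1}{12} \cdot 34\right) \left(-1089 + 1607\right) = \left(2 \left(-22\right) \left(-46\right) + \frac{17}{6}\right) 518 = \left(2024 + \frac{17}{6}\right) 518 = \frac{12161}{6} \cdot 518 = \frac{3149699}{3}$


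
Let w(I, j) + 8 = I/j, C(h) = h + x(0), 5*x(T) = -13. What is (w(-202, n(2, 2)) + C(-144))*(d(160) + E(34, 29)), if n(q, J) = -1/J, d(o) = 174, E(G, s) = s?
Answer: 253141/5 ≈ 50628.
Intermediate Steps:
x(T) = -13/5 (x(T) = (⅕)*(-13) = -13/5)
C(h) = -13/5 + h (C(h) = h - 13/5 = -13/5 + h)
w(I, j) = -8 + I/j
(w(-202, n(2, 2)) + C(-144))*(d(160) + E(34, 29)) = ((-8 - 202/((-1/2))) + (-13/5 - 144))*(174 + 29) = ((-8 - 202/((-1*½))) - 733/5)*203 = ((-8 - 202/(-½)) - 733/5)*203 = ((-8 - 202*(-2)) - 733/5)*203 = ((-8 + 404) - 733/5)*203 = (396 - 733/5)*203 = (1247/5)*203 = 253141/5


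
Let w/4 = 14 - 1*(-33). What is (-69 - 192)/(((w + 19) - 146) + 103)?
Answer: -261/164 ≈ -1.5915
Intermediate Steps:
w = 188 (w = 4*(14 - 1*(-33)) = 4*(14 + 33) = 4*47 = 188)
(-69 - 192)/(((w + 19) - 146) + 103) = (-69 - 192)/(((188 + 19) - 146) + 103) = -261/((207 - 146) + 103) = -261/(61 + 103) = -261/164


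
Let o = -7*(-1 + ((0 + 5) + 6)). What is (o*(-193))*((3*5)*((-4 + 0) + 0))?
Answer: -810600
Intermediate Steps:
o = -70 (o = -7*(-1 + (5 + 6)) = -7*(-1 + 11) = -7*10 = -70)
(o*(-193))*((3*5)*((-4 + 0) + 0)) = (-70*(-193))*((3*5)*((-4 + 0) + 0)) = 13510*(15*(-4 + 0)) = 13510*(15*(-4)) = 13510*(-60) = -810600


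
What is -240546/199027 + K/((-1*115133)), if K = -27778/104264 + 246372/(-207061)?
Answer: -298948314537496047145/247351479066909794732 ≈ -1.2086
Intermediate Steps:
K = -15719735333/10794504052 (K = -27778*1/104264 + 246372*(-1/207061) = -13889/52132 - 246372/207061 = -15719735333/10794504052 ≈ -1.4563)
-240546/199027 + K/((-1*115133)) = -240546/199027 - 15719735333/(10794504052*((-1*115133))) = -240546*1/199027 - 15719735333/10794504052/(-115133) = -240546/199027 - 15719735333/10794504052*(-1/115133) = -240546/199027 + 15719735333/1242803635018916 = -298948314537496047145/247351479066909794732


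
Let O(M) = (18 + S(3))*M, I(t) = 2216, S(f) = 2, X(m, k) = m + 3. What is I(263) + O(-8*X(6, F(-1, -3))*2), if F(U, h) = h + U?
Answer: -664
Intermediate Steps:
F(U, h) = U + h
X(m, k) = 3 + m
O(M) = 20*M (O(M) = (18 + 2)*M = 20*M)
I(263) + O(-8*X(6, F(-1, -3))*2) = 2216 + 20*(-8*(3 + 6)*2) = 2216 + 20*(-8*9*2) = 2216 + 20*(-72*2) = 2216 + 20*(-144) = 2216 - 2880 = -664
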